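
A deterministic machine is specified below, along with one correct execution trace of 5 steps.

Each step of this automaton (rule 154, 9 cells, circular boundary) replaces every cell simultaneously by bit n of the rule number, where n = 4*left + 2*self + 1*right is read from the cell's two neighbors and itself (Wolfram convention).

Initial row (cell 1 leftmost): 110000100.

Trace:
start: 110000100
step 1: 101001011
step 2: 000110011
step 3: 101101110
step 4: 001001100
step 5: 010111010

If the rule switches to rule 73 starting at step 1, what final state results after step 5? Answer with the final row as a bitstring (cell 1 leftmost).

110110110

(re-executing steps 1..5 under rule 73; state before step 1: 110000100)
step 1: 110110000
step 2: 110110110
step 3: 110110110
step 4: 110110110
step 5: 110110110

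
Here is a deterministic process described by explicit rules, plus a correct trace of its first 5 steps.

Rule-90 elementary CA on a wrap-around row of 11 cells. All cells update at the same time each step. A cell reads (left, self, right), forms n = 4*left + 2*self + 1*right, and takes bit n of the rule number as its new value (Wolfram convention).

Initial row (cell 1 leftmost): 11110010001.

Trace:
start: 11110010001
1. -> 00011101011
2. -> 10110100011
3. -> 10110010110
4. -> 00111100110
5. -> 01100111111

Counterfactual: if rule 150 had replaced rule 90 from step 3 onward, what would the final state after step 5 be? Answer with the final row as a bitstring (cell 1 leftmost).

01011101100

(re-executing steps 3..5 under rule 150; state before step 3: 10110100011)
3. -> 00000110101
4. -> 10001000101
5. -> 01011101100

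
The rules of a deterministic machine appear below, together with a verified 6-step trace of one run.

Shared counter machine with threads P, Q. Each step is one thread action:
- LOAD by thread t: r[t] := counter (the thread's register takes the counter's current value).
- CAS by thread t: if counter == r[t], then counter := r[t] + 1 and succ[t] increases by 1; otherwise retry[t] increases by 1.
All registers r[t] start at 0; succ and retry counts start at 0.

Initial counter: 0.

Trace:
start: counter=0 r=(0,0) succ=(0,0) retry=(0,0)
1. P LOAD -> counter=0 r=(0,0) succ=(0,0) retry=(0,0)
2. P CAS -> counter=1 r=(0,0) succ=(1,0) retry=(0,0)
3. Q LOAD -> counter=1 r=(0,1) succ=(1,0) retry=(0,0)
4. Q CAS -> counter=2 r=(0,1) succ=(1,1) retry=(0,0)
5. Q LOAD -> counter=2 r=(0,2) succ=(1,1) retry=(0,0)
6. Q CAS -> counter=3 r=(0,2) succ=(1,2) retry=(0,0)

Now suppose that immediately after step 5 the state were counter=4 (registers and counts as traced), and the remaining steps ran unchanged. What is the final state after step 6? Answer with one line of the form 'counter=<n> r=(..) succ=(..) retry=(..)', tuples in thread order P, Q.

state after step 5 := counter=4 r=(0,2) succ=(1,1) retry=(0,0)
6. Q CAS -> counter=4 r=(0,2) succ=(1,1) retry=(0,1)

counter=4 r=(0,2) succ=(1,1) retry=(0,1)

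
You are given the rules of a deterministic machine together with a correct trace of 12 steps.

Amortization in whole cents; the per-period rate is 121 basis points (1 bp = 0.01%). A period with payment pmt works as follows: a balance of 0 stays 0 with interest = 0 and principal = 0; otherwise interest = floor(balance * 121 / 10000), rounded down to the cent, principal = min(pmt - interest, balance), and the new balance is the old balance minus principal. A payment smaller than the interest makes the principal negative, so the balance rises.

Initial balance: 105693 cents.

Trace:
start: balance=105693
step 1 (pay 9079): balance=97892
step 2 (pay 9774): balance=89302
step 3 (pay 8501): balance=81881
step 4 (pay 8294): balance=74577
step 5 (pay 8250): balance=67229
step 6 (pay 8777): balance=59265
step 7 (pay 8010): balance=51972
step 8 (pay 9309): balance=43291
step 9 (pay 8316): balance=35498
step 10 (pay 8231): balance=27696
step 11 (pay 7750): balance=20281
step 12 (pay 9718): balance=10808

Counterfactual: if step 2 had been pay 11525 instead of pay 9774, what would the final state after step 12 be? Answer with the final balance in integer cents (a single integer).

8833

(re-executing from step 2 with the substitution; state before step 2: balance=97892)
step 2 (pay 11525): balance=87551
step 3 (pay 8501): balance=80109
step 4 (pay 8294): balance=72784
step 5 (pay 8250): balance=65414
step 6 (pay 8777): balance=57428
step 7 (pay 8010): balance=50112
step 8 (pay 9309): balance=41409
step 9 (pay 8316): balance=33594
step 10 (pay 8231): balance=25769
step 11 (pay 7750): balance=18330
step 12 (pay 9718): balance=8833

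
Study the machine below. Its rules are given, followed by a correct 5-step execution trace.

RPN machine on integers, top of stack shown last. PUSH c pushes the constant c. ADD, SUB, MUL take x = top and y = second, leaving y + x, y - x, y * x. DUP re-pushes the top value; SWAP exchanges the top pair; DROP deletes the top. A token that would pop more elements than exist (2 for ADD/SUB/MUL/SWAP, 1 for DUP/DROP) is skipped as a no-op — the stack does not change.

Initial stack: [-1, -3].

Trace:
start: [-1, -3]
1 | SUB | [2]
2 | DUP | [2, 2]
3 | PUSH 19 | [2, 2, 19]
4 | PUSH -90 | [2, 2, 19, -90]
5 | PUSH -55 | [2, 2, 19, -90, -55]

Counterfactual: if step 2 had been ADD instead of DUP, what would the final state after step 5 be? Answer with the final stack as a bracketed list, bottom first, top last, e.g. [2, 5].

(re-executing from step 2 with the substitution; state before step 2: [2])
2 | ADD | [2]
3 | PUSH 19 | [2, 19]
4 | PUSH -90 | [2, 19, -90]
5 | PUSH -55 | [2, 19, -90, -55]

[2, 19, -90, -55]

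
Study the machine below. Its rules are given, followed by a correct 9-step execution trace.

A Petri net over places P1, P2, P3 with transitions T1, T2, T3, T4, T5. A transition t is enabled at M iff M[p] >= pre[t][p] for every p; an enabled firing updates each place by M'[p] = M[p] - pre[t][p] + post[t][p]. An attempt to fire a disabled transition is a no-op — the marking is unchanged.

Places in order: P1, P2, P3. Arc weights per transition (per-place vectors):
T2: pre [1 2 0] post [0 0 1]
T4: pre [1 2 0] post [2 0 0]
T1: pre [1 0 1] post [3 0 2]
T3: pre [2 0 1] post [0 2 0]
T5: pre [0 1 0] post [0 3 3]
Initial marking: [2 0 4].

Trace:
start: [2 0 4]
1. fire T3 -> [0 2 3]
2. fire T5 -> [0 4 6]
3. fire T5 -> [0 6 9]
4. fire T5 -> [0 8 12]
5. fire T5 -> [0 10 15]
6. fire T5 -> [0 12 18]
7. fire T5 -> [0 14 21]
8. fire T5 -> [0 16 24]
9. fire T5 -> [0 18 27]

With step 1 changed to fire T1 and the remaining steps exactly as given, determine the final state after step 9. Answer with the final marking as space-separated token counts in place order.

4 0 5

(re-executing from step 1 with the substitution; state before step 1: [2 0 4])
1. fire T1 -> [4 0 5]
2. fire T5 -> [4 0 5]
3. fire T5 -> [4 0 5]
4. fire T5 -> [4 0 5]
5. fire T5 -> [4 0 5]
6. fire T5 -> [4 0 5]
7. fire T5 -> [4 0 5]
8. fire T5 -> [4 0 5]
9. fire T5 -> [4 0 5]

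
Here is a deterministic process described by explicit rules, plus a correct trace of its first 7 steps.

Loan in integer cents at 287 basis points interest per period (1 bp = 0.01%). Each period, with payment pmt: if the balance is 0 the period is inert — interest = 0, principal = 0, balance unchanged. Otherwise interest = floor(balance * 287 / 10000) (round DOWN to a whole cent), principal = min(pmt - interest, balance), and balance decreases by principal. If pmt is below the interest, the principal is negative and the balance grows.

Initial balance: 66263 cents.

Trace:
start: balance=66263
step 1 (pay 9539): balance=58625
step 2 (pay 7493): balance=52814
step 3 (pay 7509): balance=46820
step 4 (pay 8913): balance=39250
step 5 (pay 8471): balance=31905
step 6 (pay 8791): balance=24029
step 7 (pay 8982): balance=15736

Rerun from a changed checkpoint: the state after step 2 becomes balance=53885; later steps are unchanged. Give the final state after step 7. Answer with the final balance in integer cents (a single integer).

state after step 2 := balance=53885
step 3 (pay 7509): balance=47922
step 4 (pay 8913): balance=40384
step 5 (pay 8471): balance=33072
step 6 (pay 8791): balance=25230
step 7 (pay 8982): balance=16972

16972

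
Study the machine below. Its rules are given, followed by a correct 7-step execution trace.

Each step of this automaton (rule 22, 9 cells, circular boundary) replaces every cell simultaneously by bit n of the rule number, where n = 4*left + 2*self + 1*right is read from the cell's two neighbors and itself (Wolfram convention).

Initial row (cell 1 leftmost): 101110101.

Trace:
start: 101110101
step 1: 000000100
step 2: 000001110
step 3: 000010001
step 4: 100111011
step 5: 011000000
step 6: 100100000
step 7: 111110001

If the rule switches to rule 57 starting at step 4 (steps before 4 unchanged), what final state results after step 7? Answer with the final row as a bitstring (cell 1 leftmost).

101001010

(re-executing steps 4..7 under rule 57; state before step 4: 000010001)
step 4: 111001100
step 5: 100101010
step 6: 010010101
step 7: 101001010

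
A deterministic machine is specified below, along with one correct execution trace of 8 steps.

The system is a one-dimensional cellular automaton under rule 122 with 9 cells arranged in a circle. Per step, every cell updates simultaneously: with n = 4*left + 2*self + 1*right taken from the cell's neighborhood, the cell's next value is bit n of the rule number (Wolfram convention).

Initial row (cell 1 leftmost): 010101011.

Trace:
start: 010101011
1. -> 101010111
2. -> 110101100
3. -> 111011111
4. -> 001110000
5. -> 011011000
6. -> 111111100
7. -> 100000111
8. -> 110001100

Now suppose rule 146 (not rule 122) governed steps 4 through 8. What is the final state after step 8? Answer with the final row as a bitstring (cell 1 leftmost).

(re-executing steps 4..8 under rule 146; state before step 4: 111011111)
4. -> 110001111
5. -> 101010111
6. -> 000000011
7. -> 100000100
8. -> 010001011

010001011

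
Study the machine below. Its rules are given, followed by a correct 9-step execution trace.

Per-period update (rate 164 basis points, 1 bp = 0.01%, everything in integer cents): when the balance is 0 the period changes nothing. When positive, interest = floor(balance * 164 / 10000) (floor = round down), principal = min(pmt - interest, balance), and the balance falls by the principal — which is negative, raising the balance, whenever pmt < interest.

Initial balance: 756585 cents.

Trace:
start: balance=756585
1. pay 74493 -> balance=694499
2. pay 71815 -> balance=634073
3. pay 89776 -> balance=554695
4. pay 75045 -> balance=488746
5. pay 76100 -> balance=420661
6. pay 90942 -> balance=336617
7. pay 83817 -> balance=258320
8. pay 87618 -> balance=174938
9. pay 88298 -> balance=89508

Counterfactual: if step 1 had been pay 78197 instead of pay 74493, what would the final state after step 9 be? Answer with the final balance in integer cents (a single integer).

85292

(re-executing from step 1 with the substitution; state before step 1: balance=756585)
1. pay 78197 -> balance=690795
2. pay 71815 -> balance=630309
3. pay 89776 -> balance=550870
4. pay 75045 -> balance=484859
5. pay 76100 -> balance=416710
6. pay 90942 -> balance=332602
7. pay 83817 -> balance=254239
8. pay 87618 -> balance=170790
9. pay 88298 -> balance=85292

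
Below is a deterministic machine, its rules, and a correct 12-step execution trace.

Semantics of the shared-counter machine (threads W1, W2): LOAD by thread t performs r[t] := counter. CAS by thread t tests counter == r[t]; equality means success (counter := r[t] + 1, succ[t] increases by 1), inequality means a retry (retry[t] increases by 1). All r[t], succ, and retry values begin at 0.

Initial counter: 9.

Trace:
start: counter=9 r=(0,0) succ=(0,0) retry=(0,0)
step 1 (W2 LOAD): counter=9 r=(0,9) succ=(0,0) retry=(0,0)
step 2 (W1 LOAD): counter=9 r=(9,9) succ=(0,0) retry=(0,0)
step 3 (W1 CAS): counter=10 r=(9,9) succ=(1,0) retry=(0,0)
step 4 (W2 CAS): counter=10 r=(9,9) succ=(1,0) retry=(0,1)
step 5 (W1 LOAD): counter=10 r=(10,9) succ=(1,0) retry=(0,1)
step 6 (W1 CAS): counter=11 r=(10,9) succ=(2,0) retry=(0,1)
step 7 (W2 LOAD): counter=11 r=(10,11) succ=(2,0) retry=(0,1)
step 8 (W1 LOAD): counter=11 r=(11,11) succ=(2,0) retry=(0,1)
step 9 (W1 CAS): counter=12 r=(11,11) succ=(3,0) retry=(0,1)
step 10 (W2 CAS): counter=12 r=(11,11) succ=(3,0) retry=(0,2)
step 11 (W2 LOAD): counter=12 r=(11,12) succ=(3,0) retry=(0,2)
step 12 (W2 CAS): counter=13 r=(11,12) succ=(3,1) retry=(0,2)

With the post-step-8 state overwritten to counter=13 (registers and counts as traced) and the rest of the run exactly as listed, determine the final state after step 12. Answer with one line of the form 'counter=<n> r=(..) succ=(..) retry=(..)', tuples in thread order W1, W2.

state after step 8 := counter=13 r=(11,11) succ=(2,0) retry=(0,1)
step 9 (W1 CAS): counter=13 r=(11,11) succ=(2,0) retry=(1,1)
step 10 (W2 CAS): counter=13 r=(11,11) succ=(2,0) retry=(1,2)
step 11 (W2 LOAD): counter=13 r=(11,13) succ=(2,0) retry=(1,2)
step 12 (W2 CAS): counter=14 r=(11,13) succ=(2,1) retry=(1,2)

counter=14 r=(11,13) succ=(2,1) retry=(1,2)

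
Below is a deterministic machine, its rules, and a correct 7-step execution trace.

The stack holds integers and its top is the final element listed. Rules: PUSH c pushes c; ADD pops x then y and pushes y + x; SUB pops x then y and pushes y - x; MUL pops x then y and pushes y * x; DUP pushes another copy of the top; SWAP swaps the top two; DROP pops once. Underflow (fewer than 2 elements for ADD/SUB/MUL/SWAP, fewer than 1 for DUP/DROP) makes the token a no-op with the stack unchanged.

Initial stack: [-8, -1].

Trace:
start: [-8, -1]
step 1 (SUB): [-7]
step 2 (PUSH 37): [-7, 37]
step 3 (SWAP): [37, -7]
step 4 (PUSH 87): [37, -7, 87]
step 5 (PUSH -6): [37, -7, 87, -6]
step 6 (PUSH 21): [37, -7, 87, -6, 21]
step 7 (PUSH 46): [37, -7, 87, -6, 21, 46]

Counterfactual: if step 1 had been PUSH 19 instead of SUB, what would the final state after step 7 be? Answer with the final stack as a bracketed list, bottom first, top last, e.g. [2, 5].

[-8, -1, 37, 19, 87, -6, 21, 46]

(re-executing from step 1 with the substitution; state before step 1: [-8, -1])
step 1 (PUSH 19): [-8, -1, 19]
step 2 (PUSH 37): [-8, -1, 19, 37]
step 3 (SWAP): [-8, -1, 37, 19]
step 4 (PUSH 87): [-8, -1, 37, 19, 87]
step 5 (PUSH -6): [-8, -1, 37, 19, 87, -6]
step 6 (PUSH 21): [-8, -1, 37, 19, 87, -6, 21]
step 7 (PUSH 46): [-8, -1, 37, 19, 87, -6, 21, 46]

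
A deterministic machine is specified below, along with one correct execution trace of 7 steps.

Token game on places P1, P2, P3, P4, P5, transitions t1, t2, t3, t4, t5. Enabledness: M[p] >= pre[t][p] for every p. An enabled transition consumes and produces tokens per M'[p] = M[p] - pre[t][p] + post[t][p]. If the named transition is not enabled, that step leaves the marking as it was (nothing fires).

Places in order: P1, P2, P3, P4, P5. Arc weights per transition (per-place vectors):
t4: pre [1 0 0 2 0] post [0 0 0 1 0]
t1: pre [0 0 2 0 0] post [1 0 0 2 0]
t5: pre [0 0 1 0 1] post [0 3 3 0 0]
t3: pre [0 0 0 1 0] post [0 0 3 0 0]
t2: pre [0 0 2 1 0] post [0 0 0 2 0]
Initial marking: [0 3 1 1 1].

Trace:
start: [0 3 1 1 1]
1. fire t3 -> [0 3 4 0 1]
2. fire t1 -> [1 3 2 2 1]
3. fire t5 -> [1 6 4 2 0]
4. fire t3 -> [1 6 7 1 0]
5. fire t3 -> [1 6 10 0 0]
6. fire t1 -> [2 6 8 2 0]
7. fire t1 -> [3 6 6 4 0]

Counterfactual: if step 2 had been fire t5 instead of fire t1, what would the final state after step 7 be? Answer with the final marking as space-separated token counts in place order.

2 6 2 4 0

(re-executing from step 2 with the substitution; state before step 2: [0 3 4 0 1])
2. fire t5 -> [0 6 6 0 0]
3. fire t5 -> [0 6 6 0 0]
4. fire t3 -> [0 6 6 0 0]
5. fire t3 -> [0 6 6 0 0]
6. fire t1 -> [1 6 4 2 0]
7. fire t1 -> [2 6 2 4 0]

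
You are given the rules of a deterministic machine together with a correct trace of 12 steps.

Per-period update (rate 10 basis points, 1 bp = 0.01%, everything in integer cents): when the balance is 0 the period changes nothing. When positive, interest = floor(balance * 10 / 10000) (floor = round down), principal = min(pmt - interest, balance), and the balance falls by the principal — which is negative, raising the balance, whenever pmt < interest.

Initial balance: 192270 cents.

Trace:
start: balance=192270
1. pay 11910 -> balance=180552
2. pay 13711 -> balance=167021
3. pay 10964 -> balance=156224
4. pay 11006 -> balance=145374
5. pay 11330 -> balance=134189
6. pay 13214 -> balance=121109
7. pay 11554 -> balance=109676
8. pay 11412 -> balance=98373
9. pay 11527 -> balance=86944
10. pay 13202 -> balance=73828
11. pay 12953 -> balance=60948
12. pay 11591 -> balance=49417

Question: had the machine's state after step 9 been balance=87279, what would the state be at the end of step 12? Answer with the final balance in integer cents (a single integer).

state after step 9 := balance=87279
10. pay 13202 -> balance=74164
11. pay 12953 -> balance=61285
12. pay 11591 -> balance=49755

49755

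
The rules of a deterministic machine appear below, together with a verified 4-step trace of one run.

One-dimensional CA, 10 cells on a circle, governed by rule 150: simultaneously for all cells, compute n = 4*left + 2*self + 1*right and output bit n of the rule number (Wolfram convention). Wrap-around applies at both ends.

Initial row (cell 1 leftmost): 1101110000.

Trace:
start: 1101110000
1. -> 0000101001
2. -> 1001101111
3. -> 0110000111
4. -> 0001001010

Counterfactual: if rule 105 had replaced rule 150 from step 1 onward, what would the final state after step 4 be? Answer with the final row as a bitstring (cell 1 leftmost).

(re-executing steps 1..4 under rule 105; state before step 1: 1101110000)
1. -> 1111010110
2. -> 1001101111
3. -> 1001111000
4. -> 0001001010

0001001010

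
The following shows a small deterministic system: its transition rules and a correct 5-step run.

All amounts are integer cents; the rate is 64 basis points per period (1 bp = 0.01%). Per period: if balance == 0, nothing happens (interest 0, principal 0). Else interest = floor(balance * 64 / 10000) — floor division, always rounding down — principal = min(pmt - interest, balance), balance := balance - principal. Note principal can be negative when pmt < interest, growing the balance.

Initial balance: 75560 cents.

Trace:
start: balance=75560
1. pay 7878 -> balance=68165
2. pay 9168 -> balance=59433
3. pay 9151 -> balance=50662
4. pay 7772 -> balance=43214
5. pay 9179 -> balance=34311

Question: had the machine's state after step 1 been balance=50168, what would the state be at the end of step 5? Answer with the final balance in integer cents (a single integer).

15849

state after step 1 := balance=50168
2. pay 9168 -> balance=41321
3. pay 9151 -> balance=32434
4. pay 7772 -> balance=24869
5. pay 9179 -> balance=15849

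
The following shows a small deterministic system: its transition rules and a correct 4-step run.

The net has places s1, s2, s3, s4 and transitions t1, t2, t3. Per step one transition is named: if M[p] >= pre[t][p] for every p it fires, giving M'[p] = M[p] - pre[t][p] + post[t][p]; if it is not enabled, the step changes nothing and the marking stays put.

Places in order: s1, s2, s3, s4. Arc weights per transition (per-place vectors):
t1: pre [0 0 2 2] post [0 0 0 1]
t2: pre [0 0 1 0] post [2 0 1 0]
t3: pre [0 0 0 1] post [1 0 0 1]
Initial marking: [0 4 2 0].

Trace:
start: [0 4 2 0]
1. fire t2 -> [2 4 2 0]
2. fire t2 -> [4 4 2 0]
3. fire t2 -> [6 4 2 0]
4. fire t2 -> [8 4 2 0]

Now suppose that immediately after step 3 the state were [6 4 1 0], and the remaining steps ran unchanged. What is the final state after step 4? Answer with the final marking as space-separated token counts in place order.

state after step 3 := [6 4 1 0]
4. fire t2 -> [8 4 1 0]

8 4 1 0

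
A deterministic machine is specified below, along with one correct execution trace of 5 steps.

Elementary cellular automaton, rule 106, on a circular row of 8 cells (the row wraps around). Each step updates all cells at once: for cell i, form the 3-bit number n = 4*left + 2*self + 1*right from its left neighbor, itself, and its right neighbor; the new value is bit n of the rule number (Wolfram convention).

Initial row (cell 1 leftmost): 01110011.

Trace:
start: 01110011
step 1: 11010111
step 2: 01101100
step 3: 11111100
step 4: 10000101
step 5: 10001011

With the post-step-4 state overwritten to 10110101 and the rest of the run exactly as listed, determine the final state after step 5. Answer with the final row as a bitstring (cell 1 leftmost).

11111011

state after step 4 := 10110101
step 5: 11111011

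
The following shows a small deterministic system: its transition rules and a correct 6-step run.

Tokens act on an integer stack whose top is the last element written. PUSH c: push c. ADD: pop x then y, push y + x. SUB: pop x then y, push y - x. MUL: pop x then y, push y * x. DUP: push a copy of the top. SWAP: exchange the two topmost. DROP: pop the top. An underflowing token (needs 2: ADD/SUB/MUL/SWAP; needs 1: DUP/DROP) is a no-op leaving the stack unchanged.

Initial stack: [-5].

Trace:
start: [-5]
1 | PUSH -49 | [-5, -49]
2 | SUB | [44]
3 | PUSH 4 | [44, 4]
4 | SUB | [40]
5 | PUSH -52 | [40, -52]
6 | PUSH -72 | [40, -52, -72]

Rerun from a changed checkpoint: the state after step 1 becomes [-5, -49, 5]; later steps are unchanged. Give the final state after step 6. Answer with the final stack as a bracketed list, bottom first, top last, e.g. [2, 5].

[-5, -58, -52, -72]

state after step 1 := [-5, -49, 5]
2 | SUB | [-5, -54]
3 | PUSH 4 | [-5, -54, 4]
4 | SUB | [-5, -58]
5 | PUSH -52 | [-5, -58, -52]
6 | PUSH -72 | [-5, -58, -52, -72]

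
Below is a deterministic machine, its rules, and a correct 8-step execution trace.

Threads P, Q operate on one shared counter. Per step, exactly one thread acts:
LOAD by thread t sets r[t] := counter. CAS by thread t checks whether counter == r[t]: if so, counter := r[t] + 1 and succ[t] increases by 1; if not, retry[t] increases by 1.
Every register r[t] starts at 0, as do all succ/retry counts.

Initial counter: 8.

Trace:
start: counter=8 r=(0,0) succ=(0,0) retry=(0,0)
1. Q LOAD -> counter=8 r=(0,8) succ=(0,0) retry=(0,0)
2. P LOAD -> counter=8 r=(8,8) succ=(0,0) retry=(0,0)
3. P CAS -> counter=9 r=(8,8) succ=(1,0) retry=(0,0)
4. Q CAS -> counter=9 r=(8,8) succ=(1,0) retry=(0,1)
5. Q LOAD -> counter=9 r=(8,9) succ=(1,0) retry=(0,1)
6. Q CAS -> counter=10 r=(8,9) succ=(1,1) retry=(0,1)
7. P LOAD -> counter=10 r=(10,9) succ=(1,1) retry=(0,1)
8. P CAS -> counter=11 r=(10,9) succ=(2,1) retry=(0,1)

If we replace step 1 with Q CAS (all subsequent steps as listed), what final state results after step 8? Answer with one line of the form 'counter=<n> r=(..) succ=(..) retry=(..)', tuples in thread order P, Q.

counter=11 r=(10,9) succ=(2,1) retry=(0,2)

(re-executing from step 1 with the substitution; state before step 1: counter=8 r=(0,0) succ=(0,0) retry=(0,0))
1. Q CAS -> counter=8 r=(0,0) succ=(0,0) retry=(0,1)
2. P LOAD -> counter=8 r=(8,0) succ=(0,0) retry=(0,1)
3. P CAS -> counter=9 r=(8,0) succ=(1,0) retry=(0,1)
4. Q CAS -> counter=9 r=(8,0) succ=(1,0) retry=(0,2)
5. Q LOAD -> counter=9 r=(8,9) succ=(1,0) retry=(0,2)
6. Q CAS -> counter=10 r=(8,9) succ=(1,1) retry=(0,2)
7. P LOAD -> counter=10 r=(10,9) succ=(1,1) retry=(0,2)
8. P CAS -> counter=11 r=(10,9) succ=(2,1) retry=(0,2)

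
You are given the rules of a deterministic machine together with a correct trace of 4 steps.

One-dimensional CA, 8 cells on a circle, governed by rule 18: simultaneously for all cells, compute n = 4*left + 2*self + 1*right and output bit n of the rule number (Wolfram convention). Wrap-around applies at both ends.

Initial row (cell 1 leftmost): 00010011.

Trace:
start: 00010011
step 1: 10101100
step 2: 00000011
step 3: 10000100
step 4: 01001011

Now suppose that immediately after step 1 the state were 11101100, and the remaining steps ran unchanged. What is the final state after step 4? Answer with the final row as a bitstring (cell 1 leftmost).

01001011

state after step 1 := 11101100
step 2: 00000011
step 3: 10000100
step 4: 01001011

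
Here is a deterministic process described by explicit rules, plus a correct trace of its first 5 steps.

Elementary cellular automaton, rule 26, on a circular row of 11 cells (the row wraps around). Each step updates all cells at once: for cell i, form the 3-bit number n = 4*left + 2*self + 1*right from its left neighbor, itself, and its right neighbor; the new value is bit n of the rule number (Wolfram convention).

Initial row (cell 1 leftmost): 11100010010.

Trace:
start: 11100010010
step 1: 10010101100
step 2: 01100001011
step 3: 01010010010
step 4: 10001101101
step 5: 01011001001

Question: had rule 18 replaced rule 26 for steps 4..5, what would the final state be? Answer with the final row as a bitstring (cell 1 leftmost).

01010000000

(re-executing steps 4..5 under rule 18; state before step 4: 01010010010)
step 4: 10001101101
step 5: 01010000000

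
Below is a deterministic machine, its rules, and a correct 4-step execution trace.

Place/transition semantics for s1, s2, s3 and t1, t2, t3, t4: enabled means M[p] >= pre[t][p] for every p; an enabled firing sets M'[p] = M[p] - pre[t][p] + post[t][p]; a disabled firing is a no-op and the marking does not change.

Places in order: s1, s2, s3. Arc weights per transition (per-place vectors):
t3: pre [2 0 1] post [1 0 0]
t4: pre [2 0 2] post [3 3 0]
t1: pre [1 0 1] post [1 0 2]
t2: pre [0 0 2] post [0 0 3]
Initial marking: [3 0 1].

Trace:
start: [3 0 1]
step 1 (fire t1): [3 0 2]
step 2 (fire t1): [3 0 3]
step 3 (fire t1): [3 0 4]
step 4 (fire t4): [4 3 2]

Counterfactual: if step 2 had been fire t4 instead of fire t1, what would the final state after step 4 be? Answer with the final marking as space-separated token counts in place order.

(re-executing from step 2 with the substitution; state before step 2: [3 0 2])
step 2 (fire t4): [4 3 0]
step 3 (fire t1): [4 3 0]
step 4 (fire t4): [4 3 0]

4 3 0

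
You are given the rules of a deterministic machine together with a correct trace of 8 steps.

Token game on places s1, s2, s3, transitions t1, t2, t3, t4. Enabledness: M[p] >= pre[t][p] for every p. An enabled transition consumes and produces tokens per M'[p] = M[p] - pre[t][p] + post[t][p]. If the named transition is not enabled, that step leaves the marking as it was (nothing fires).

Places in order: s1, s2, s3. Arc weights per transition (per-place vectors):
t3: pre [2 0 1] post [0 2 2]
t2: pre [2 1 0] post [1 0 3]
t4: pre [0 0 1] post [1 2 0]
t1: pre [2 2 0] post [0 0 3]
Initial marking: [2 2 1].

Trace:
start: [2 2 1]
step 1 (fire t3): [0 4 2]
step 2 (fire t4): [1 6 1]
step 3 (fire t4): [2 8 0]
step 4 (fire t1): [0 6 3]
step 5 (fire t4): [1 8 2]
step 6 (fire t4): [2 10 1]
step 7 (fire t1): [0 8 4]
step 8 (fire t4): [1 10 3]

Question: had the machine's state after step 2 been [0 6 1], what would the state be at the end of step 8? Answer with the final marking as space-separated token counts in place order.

state after step 2 := [0 6 1]
step 3 (fire t4): [1 8 0]
step 4 (fire t1): [1 8 0]
step 5 (fire t4): [1 8 0]
step 6 (fire t4): [1 8 0]
step 7 (fire t1): [1 8 0]
step 8 (fire t4): [1 8 0]

1 8 0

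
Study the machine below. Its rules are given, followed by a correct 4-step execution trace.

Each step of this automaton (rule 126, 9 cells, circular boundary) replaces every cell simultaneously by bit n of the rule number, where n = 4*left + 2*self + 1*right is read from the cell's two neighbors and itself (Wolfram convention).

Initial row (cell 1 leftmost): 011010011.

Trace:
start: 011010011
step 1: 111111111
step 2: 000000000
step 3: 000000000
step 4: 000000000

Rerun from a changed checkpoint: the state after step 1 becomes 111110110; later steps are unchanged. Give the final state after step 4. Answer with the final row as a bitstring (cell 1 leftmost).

111111001

state after step 1 := 111110110
step 2: 100011111
step 3: 110110000
step 4: 111111001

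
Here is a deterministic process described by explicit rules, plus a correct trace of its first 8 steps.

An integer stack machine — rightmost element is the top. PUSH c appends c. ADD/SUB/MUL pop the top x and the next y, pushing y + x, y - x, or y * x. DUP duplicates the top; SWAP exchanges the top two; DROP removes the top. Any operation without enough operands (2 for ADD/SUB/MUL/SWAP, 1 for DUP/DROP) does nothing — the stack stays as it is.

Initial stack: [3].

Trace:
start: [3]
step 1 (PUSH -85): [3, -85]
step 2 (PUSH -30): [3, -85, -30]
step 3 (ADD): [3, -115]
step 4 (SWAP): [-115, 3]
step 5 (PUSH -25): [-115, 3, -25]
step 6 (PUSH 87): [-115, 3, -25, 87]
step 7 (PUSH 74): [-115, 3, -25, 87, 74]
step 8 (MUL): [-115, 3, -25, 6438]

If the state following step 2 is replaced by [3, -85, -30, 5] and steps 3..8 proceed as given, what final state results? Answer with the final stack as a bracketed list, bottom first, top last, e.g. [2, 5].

state after step 2 := [3, -85, -30, 5]
step 3 (ADD): [3, -85, -25]
step 4 (SWAP): [3, -25, -85]
step 5 (PUSH -25): [3, -25, -85, -25]
step 6 (PUSH 87): [3, -25, -85, -25, 87]
step 7 (PUSH 74): [3, -25, -85, -25, 87, 74]
step 8 (MUL): [3, -25, -85, -25, 6438]

[3, -25, -85, -25, 6438]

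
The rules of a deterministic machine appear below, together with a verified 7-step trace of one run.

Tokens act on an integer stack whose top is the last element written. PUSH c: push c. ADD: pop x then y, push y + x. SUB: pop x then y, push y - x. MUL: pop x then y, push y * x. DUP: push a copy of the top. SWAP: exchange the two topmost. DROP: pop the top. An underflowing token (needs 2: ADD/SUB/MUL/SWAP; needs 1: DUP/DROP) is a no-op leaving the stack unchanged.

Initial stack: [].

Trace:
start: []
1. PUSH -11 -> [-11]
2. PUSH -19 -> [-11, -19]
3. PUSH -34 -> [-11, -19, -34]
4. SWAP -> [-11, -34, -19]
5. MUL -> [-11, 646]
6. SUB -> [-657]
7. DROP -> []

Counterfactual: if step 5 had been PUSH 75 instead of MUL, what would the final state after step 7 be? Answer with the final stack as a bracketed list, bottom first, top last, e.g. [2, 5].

(re-executing from step 5 with the substitution; state before step 5: [-11, -34, -19])
5. PUSH 75 -> [-11, -34, -19, 75]
6. SUB -> [-11, -34, -94]
7. DROP -> [-11, -34]

[-11, -34]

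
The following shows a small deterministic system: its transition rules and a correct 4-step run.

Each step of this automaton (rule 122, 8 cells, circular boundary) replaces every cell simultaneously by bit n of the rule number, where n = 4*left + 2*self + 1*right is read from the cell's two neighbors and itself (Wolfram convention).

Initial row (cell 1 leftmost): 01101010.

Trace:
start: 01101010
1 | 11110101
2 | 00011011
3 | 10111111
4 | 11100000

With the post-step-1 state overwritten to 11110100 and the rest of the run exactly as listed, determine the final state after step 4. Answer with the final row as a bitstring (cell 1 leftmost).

state after step 1 := 11110100
2 | 10011011
3 | 11111110
4 | 10000011

10000011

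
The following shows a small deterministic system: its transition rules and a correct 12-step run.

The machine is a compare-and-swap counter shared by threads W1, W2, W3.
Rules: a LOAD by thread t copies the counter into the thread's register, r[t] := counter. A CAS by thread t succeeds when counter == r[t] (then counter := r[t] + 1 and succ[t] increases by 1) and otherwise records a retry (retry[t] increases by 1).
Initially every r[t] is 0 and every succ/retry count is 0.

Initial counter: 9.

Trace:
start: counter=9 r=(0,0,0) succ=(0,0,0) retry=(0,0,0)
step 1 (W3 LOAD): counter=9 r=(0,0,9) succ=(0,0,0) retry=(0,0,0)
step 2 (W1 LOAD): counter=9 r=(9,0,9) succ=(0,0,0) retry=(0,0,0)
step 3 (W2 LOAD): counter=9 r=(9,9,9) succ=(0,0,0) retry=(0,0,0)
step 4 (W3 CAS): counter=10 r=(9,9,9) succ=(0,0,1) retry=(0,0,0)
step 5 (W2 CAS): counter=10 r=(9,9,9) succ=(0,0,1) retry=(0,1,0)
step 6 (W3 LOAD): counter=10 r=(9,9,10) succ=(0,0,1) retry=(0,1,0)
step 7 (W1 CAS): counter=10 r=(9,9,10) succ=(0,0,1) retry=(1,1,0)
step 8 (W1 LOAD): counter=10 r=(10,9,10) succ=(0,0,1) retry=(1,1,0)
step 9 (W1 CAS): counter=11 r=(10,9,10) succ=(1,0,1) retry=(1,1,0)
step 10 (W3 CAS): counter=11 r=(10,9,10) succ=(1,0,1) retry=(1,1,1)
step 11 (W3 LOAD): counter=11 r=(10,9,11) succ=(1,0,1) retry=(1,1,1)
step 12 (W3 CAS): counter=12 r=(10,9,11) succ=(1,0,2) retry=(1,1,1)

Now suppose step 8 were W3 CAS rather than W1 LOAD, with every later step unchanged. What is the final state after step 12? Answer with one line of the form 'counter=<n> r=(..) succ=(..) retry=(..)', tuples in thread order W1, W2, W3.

(re-executing from step 8 with the substitution; state before step 8: counter=10 r=(9,9,10) succ=(0,0,1) retry=(1,1,0))
step 8 (W3 CAS): counter=11 r=(9,9,10) succ=(0,0,2) retry=(1,1,0)
step 9 (W1 CAS): counter=11 r=(9,9,10) succ=(0,0,2) retry=(2,1,0)
step 10 (W3 CAS): counter=11 r=(9,9,10) succ=(0,0,2) retry=(2,1,1)
step 11 (W3 LOAD): counter=11 r=(9,9,11) succ=(0,0,2) retry=(2,1,1)
step 12 (W3 CAS): counter=12 r=(9,9,11) succ=(0,0,3) retry=(2,1,1)

counter=12 r=(9,9,11) succ=(0,0,3) retry=(2,1,1)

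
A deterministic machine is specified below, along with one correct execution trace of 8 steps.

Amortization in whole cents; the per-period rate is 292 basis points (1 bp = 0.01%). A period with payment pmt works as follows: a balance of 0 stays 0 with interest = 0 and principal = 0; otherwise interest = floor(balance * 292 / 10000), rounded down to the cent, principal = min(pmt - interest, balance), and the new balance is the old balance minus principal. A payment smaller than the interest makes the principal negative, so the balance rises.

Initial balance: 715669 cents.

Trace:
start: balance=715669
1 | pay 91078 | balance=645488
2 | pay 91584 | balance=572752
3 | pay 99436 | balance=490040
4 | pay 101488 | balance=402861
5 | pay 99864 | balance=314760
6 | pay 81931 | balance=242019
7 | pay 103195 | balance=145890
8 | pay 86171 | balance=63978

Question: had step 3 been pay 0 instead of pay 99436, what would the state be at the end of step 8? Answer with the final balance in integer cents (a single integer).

178805

(re-executing from step 3 with the substitution; state before step 3: balance=572752)
3 | pay 0 | balance=589476
4 | pay 101488 | balance=505200
5 | pay 99864 | balance=420087
6 | pay 81931 | balance=350422
7 | pay 103195 | balance=257459
8 | pay 86171 | balance=178805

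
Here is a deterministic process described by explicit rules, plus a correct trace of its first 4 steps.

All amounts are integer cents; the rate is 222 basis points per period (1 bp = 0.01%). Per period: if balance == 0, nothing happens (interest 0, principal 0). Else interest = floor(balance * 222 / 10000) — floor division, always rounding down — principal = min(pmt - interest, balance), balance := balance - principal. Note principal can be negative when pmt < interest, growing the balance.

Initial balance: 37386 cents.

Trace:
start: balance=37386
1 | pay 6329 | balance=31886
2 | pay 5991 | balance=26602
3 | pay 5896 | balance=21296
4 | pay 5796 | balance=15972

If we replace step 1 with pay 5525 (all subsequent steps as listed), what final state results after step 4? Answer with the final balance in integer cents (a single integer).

(re-executing from step 1 with the substitution; state before step 1: balance=37386)
1 | pay 5525 | balance=32690
2 | pay 5991 | balance=27424
3 | pay 5896 | balance=22136
4 | pay 5796 | balance=16831

16831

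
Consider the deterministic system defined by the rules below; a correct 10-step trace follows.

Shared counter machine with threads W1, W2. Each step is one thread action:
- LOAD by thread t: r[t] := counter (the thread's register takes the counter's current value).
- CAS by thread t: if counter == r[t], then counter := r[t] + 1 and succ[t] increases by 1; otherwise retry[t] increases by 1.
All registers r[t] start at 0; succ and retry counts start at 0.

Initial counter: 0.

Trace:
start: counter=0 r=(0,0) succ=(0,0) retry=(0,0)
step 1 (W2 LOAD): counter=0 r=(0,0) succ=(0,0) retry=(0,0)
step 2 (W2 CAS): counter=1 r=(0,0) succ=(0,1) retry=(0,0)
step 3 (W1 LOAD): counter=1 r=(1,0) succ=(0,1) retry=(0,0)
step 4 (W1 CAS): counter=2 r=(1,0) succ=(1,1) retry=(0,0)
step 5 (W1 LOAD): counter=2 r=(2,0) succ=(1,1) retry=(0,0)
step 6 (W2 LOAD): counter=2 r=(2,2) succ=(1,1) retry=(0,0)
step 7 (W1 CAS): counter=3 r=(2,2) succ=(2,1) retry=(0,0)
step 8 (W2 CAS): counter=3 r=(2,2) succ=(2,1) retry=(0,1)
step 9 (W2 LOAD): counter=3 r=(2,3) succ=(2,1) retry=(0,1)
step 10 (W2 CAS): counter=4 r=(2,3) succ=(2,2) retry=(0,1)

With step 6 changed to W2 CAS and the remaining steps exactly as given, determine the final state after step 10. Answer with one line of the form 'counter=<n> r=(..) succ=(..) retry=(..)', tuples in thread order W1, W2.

(re-executing from step 6 with the substitution; state before step 6: counter=2 r=(2,0) succ=(1,1) retry=(0,0))
step 6 (W2 CAS): counter=2 r=(2,0) succ=(1,1) retry=(0,1)
step 7 (W1 CAS): counter=3 r=(2,0) succ=(2,1) retry=(0,1)
step 8 (W2 CAS): counter=3 r=(2,0) succ=(2,1) retry=(0,2)
step 9 (W2 LOAD): counter=3 r=(2,3) succ=(2,1) retry=(0,2)
step 10 (W2 CAS): counter=4 r=(2,3) succ=(2,2) retry=(0,2)

counter=4 r=(2,3) succ=(2,2) retry=(0,2)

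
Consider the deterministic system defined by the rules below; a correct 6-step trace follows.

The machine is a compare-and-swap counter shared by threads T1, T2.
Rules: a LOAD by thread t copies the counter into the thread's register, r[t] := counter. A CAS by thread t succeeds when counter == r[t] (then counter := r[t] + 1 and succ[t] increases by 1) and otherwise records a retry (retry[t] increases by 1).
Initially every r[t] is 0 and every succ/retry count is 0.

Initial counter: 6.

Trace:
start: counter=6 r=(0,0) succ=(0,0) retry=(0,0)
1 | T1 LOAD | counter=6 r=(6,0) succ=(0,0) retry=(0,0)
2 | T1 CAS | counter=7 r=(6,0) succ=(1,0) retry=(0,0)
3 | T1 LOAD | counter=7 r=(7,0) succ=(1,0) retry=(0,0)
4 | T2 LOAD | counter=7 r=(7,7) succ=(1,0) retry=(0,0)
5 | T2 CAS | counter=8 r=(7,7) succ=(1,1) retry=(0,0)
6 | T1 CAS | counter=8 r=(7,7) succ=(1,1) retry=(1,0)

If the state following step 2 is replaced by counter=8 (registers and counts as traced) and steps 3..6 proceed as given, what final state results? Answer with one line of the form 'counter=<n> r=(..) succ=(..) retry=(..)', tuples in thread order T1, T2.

counter=9 r=(8,8) succ=(1,1) retry=(1,0)

state after step 2 := counter=8 r=(6,0) succ=(1,0) retry=(0,0)
3 | T1 LOAD | counter=8 r=(8,0) succ=(1,0) retry=(0,0)
4 | T2 LOAD | counter=8 r=(8,8) succ=(1,0) retry=(0,0)
5 | T2 CAS | counter=9 r=(8,8) succ=(1,1) retry=(0,0)
6 | T1 CAS | counter=9 r=(8,8) succ=(1,1) retry=(1,0)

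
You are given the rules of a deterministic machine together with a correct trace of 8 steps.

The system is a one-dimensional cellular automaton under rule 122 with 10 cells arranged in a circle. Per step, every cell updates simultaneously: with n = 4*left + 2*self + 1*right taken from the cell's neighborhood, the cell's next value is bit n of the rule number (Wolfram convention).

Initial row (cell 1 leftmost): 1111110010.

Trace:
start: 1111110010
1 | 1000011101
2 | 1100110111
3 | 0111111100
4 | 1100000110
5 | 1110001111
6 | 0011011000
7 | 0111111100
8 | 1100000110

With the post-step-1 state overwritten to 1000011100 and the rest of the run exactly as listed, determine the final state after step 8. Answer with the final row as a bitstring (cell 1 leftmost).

0110000110

state after step 1 := 1000011100
2 | 0100110111
3 | 1011111101
4 | 1110000111
5 | 0011001100
6 | 0111111110
7 | 1100000011
8 | 0110000110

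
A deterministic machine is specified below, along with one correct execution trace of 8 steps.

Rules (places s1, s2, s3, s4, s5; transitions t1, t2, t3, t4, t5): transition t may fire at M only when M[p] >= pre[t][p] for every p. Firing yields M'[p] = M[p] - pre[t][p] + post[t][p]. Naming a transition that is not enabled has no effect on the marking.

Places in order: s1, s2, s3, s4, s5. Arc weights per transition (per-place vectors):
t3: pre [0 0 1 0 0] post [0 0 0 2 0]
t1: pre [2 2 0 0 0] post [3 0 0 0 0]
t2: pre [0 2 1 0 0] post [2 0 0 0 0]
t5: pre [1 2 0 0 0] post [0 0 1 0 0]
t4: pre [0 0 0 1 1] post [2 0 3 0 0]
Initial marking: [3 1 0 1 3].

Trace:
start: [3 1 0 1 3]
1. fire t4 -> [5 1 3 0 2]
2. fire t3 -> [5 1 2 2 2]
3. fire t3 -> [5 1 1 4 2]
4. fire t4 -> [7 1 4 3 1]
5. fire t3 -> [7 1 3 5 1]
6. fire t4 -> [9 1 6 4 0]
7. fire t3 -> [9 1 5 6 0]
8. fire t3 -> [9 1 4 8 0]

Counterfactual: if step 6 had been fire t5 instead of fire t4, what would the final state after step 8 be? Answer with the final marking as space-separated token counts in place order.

(re-executing from step 6 with the substitution; state before step 6: [7 1 3 5 1])
6. fire t5 -> [7 1 3 5 1]
7. fire t3 -> [7 1 2 7 1]
8. fire t3 -> [7 1 1 9 1]

7 1 1 9 1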